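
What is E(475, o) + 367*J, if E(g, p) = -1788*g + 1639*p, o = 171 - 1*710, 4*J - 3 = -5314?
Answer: -8880021/4 ≈ -2.2200e+6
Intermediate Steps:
J = -5311/4 (J = ¾ + (¼)*(-5314) = ¾ - 2657/2 = -5311/4 ≈ -1327.8)
o = -539 (o = 171 - 710 = -539)
E(475, o) + 367*J = (-1788*475 + 1639*(-539)) + 367*(-5311/4) = (-849300 - 883421) - 1949137/4 = -1732721 - 1949137/4 = -8880021/4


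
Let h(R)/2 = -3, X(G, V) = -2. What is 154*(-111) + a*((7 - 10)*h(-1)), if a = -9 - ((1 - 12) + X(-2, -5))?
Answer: -17022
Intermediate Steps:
h(R) = -6 (h(R) = 2*(-3) = -6)
a = 4 (a = -9 - ((1 - 12) - 2) = -9 - (-11 - 2) = -9 - 1*(-13) = -9 + 13 = 4)
154*(-111) + a*((7 - 10)*h(-1)) = 154*(-111) + 4*((7 - 10)*(-6)) = -17094 + 4*(-3*(-6)) = -17094 + 4*18 = -17094 + 72 = -17022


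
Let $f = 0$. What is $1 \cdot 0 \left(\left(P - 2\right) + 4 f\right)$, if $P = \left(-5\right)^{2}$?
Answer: $0$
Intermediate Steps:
$P = 25$
$1 \cdot 0 \left(\left(P - 2\right) + 4 f\right) = 1 \cdot 0 \left(\left(25 - 2\right) + 4 \cdot 0\right) = 0 \left(\left(25 - 2\right) + 0\right) = 0 \left(23 + 0\right) = 0 \cdot 23 = 0$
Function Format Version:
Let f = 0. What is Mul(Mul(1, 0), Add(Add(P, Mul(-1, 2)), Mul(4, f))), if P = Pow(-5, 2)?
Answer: 0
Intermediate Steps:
P = 25
Mul(Mul(1, 0), Add(Add(P, Mul(-1, 2)), Mul(4, f))) = Mul(Mul(1, 0), Add(Add(25, Mul(-1, 2)), Mul(4, 0))) = Mul(0, Add(Add(25, -2), 0)) = Mul(0, Add(23, 0)) = Mul(0, 23) = 0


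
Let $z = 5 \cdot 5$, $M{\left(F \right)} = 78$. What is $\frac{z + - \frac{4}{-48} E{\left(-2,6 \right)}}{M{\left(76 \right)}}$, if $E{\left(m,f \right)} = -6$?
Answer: $\frac{49}{156} \approx 0.3141$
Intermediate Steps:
$z = 25$
$\frac{z + - \frac{4}{-48} E{\left(-2,6 \right)}}{M{\left(76 \right)}} = \frac{25 + - \frac{4}{-48} \left(-6\right)}{78} = \left(25 + \left(-4\right) \left(- \frac{1}{48}\right) \left(-6\right)\right) \frac{1}{78} = \left(25 + \frac{1}{12} \left(-6\right)\right) \frac{1}{78} = \left(25 - \frac{1}{2}\right) \frac{1}{78} = \frac{49}{2} \cdot \frac{1}{78} = \frac{49}{156}$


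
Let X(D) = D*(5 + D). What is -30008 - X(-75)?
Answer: -35258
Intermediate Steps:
-30008 - X(-75) = -30008 - (-75)*(5 - 75) = -30008 - (-75)*(-70) = -30008 - 1*5250 = -30008 - 5250 = -35258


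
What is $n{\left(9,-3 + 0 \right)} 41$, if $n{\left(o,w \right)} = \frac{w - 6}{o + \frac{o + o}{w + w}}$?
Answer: $- \frac{123}{2} \approx -61.5$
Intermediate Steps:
$n{\left(o,w \right)} = \frac{-6 + w}{o + \frac{o}{w}}$ ($n{\left(o,w \right)} = \frac{-6 + w}{o + \frac{2 o}{2 w}} = \frac{-6 + w}{o + 2 o \frac{1}{2 w}} = \frac{-6 + w}{o + \frac{o}{w}}$)
$n{\left(9,-3 + 0 \right)} 41 = \frac{\left(-3 + 0\right) \left(-6 + \left(-3 + 0\right)\right)}{9 \left(1 + \left(-3 + 0\right)\right)} 41 = \left(-3\right) \frac{1}{9} \frac{1}{1 - 3} \left(-6 - 3\right) 41 = \left(-3\right) \frac{1}{9} \frac{1}{-2} \left(-9\right) 41 = \left(-3\right) \frac{1}{9} \left(- \frac{1}{2}\right) \left(-9\right) 41 = \left(- \frac{3}{2}\right) 41 = - \frac{123}{2}$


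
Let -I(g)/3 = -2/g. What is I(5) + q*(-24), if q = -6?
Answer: 726/5 ≈ 145.20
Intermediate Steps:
I(g) = 6/g (I(g) = -(-6)/g = 6/g)
I(5) + q*(-24) = 6/5 - 6*(-24) = 6*(1/5) + 144 = 6/5 + 144 = 726/5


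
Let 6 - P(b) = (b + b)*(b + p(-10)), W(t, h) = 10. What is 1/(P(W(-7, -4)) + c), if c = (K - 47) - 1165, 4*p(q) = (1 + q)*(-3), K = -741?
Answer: -1/2282 ≈ -0.00043821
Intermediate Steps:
p(q) = -¾ - 3*q/4 (p(q) = ((1 + q)*(-3))/4 = (-3 - 3*q)/4 = -¾ - 3*q/4)
c = -1953 (c = (-741 - 47) - 1165 = -788 - 1165 = -1953)
P(b) = 6 - 2*b*(27/4 + b) (P(b) = 6 - (b + b)*(b + (-¾ - ¾*(-10))) = 6 - 2*b*(b + (-¾ + 15/2)) = 6 - 2*b*(b + 27/4) = 6 - 2*b*(27/4 + b))
1/(P(W(-7, -4)) + c) = 1/((6 - 2*10² - 27/2*10) - 1953) = 1/((6 - 2*100 - 135) - 1953) = 1/((6 - 200 - 135) - 1953) = 1/(-329 - 1953) = 1/(-2282) = -1/2282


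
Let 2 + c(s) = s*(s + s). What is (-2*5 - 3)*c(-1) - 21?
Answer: -21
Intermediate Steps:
c(s) = -2 + 2*s² (c(s) = -2 + s*(s + s) = -2 + s*(2*s) = -2 + 2*s²)
(-2*5 - 3)*c(-1) - 21 = (-2*5 - 3)*(-2 + 2*(-1)²) - 21 = (-10 - 3)*(-2 + 2*1) - 21 = -13*(-2 + 2) - 21 = -13*0 - 21 = 0 - 21 = -21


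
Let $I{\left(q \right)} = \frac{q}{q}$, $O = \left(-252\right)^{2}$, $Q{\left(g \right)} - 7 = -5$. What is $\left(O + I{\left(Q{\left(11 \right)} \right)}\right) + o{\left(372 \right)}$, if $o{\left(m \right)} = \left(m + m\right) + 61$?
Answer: $64310$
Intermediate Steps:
$Q{\left(g \right)} = 2$ ($Q{\left(g \right)} = 7 - 5 = 2$)
$O = 63504$
$I{\left(q \right)} = 1$
$o{\left(m \right)} = 61 + 2 m$ ($o{\left(m \right)} = 2 m + 61 = 61 + 2 m$)
$\left(O + I{\left(Q{\left(11 \right)} \right)}\right) + o{\left(372 \right)} = \left(63504 + 1\right) + \left(61 + 2 \cdot 372\right) = 63505 + \left(61 + 744\right) = 63505 + 805 = 64310$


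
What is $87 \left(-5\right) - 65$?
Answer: $-500$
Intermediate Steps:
$87 \left(-5\right) - 65 = -435 - 65 = -500$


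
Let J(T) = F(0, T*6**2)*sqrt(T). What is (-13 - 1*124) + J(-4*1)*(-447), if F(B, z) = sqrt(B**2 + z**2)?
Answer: -137 - 128736*I ≈ -137.0 - 1.2874e+5*I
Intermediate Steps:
J(T) = 36*sqrt(T)*sqrt(T**2) (J(T) = sqrt(0**2 + (T*6**2)**2)*sqrt(T) = sqrt(0 + (T*36)**2)*sqrt(T) = sqrt(0 + (36*T)**2)*sqrt(T) = sqrt(0 + 1296*T**2)*sqrt(T) = sqrt(1296*T**2)*sqrt(T) = (36*sqrt(T**2))*sqrt(T) = 36*sqrt(T)*sqrt(T**2))
(-13 - 1*124) + J(-4*1)*(-447) = (-13 - 1*124) + (36*sqrt(-4*1)*sqrt((-4*1)**2))*(-447) = (-13 - 124) + (36*sqrt(-4)*sqrt((-4)**2))*(-447) = -137 + (36*(2*I)*sqrt(16))*(-447) = -137 + (36*(2*I)*4)*(-447) = -137 + (288*I)*(-447) = -137 - 128736*I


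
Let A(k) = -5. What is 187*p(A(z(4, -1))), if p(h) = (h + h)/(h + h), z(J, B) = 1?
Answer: 187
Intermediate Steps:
p(h) = 1 (p(h) = (2*h)/((2*h)) = (2*h)*(1/(2*h)) = 1)
187*p(A(z(4, -1))) = 187*1 = 187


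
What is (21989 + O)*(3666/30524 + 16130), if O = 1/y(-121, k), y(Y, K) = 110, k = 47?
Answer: 45804067075951/129140 ≈ 3.5469e+8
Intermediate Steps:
O = 1/110 ≈ 0.0090909
(21989 + O)*(3666/30524 + 16130) = (21989 + 1/110)*(3666/30524 + 16130) = 2418791*(3666*(1/30524) + 16130)/110 = 2418791*(141/1174 + 16130)/110 = (2418791/110)*(18936761/1174) = 45804067075951/129140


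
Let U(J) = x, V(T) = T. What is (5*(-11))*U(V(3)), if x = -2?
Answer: 110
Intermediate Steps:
U(J) = -2
(5*(-11))*U(V(3)) = (5*(-11))*(-2) = -55*(-2) = 110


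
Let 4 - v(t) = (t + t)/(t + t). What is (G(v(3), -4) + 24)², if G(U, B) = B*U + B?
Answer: 64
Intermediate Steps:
v(t) = 3 (v(t) = 4 - (t + t)/(t + t) = 4 - 2*t/(2*t) = 4 - 2*t*1/(2*t) = 4 - 1*1 = 4 - 1 = 3)
G(U, B) = B + B*U
(G(v(3), -4) + 24)² = (-4*(1 + 3) + 24)² = (-4*4 + 24)² = (-16 + 24)² = 8² = 64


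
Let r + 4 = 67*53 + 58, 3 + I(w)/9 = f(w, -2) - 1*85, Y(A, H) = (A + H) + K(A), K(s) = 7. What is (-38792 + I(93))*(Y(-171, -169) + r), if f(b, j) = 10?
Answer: -129224368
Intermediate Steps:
Y(A, H) = 7 + A + H (Y(A, H) = (A + H) + 7 = 7 + A + H)
I(w) = -702 (I(w) = -27 + 9*(10 - 1*85) = -27 + 9*(10 - 85) = -27 + 9*(-75) = -27 - 675 = -702)
r = 3605 (r = -4 + (67*53 + 58) = -4 + (3551 + 58) = -4 + 3609 = 3605)
(-38792 + I(93))*(Y(-171, -169) + r) = (-38792 - 702)*((7 - 171 - 169) + 3605) = -39494*(-333 + 3605) = -39494*3272 = -129224368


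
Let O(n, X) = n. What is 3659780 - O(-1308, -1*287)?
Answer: 3661088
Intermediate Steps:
3659780 - O(-1308, -1*287) = 3659780 - 1*(-1308) = 3659780 + 1308 = 3661088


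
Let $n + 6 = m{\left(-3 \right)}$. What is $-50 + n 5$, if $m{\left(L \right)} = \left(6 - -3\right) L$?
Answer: $-215$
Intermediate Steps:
$m{\left(L \right)} = 9 L$ ($m{\left(L \right)} = \left(6 + 3\right) L = 9 L$)
$n = -33$ ($n = -6 + 9 \left(-3\right) = -6 - 27 = -33$)
$-50 + n 5 = -50 - 165 = -215$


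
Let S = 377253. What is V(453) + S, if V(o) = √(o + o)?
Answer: 377253 + √906 ≈ 3.7728e+5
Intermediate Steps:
V(o) = √2*√o (V(o) = √(2*o) = √2*√o)
V(453) + S = √2*√453 + 377253 = √906 + 377253 = 377253 + √906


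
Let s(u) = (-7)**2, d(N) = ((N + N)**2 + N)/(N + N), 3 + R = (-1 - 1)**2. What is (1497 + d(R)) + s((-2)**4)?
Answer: 3097/2 ≈ 1548.5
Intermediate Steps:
R = 1 (R = -3 + (-1 - 1)**2 = -3 + (-2)**2 = -3 + 4 = 1)
d(N) = (N + 4*N**2)/(2*N) (d(N) = ((2*N)**2 + N)/((2*N)) = (4*N**2 + N)*(1/(2*N)) = (N + 4*N**2)*(1/(2*N)) = (N + 4*N**2)/(2*N))
s(u) = 49
(1497 + d(R)) + s((-2)**4) = (1497 + (1/2 + 2*1)) + 49 = (1497 + (1/2 + 2)) + 49 = (1497 + 5/2) + 49 = 2999/2 + 49 = 3097/2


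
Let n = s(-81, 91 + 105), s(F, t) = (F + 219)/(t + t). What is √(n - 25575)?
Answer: 3*I*√556959/14 ≈ 159.92*I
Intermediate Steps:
s(F, t) = (219 + F)/(2*t) (s(F, t) = (219 + F)/((2*t)) = (219 + F)*(1/(2*t)) = (219 + F)/(2*t))
n = 69/196 (n = (219 - 81)/(2*(91 + 105)) = (½)*138/196 = (½)*(1/196)*138 = 69/196 ≈ 0.35204)
√(n - 25575) = √(69/196 - 25575) = √(-5012631/196) = 3*I*√556959/14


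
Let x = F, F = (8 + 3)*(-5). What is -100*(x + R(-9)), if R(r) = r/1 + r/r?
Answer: 6300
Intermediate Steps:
R(r) = 1 + r (R(r) = r*1 + 1 = r + 1 = 1 + r)
F = -55 (F = 11*(-5) = -55)
x = -55
-100*(x + R(-9)) = -100*(-55 + (1 - 9)) = -100*(-55 - 8) = -100*(-63) = 6300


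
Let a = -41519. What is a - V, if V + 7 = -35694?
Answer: -5818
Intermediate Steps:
V = -35701 (V = -7 - 35694 = -35701)
a - V = -41519 - 1*(-35701) = -41519 + 35701 = -5818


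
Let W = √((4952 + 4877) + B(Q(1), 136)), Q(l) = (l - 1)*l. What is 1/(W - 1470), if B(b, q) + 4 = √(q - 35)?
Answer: -1/(1470 - √(9825 + √101)) ≈ -0.00072949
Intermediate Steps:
Q(l) = l*(-1 + l) (Q(l) = (-1 + l)*l = l*(-1 + l))
B(b, q) = -4 + √(-35 + q) (B(b, q) = -4 + √(q - 35) = -4 + √(-35 + q))
W = √(9825 + √101) (W = √((4952 + 4877) + (-4 + √(-35 + 136))) = √(9829 + (-4 + √101)) = √(9825 + √101) ≈ 99.172)
1/(W - 1470) = 1/(√(9825 + √101) - 1470) = 1/(-1470 + √(9825 + √101))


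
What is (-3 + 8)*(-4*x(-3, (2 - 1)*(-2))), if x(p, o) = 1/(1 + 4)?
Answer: -4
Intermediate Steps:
x(p, o) = ⅕ (x(p, o) = 1/5 = ⅕)
(-3 + 8)*(-4*x(-3, (2 - 1)*(-2))) = (-3 + 8)*(-4*⅕) = 5*(-⅘) = -4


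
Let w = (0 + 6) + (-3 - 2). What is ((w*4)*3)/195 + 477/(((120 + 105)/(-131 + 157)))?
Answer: 17934/325 ≈ 55.182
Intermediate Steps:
w = 1 (w = 6 - 5 = 1)
((w*4)*3)/195 + 477/(((120 + 105)/(-131 + 157))) = ((1*4)*3)/195 + 477/(((120 + 105)/(-131 + 157))) = (4*3)*(1/195) + 477/((225/26)) = 12*(1/195) + 477/((225*(1/26))) = 4/65 + 477/(225/26) = 4/65 + 477*(26/225) = 4/65 + 1378/25 = 17934/325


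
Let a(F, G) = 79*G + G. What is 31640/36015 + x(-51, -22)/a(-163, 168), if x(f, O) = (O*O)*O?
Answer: 2367/27440 ≈ 0.086261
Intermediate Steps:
x(f, O) = O³ (x(f, O) = O²*O = O³)
a(F, G) = 80*G
31640/36015 + x(-51, -22)/a(-163, 168) = 31640/36015 + (-22)³/((80*168)) = 31640*(1/36015) - 10648/13440 = 904/1029 - 10648*1/13440 = 904/1029 - 1331/1680 = 2367/27440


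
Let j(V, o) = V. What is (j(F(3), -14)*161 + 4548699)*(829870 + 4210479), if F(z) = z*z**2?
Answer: 22948940853054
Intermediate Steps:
F(z) = z**3
(j(F(3), -14)*161 + 4548699)*(829870 + 4210479) = (3**3*161 + 4548699)*(829870 + 4210479) = (27*161 + 4548699)*5040349 = (4347 + 4548699)*5040349 = 4553046*5040349 = 22948940853054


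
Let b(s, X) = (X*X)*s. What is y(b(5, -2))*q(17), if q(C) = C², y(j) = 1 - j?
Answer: -5491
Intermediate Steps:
b(s, X) = s*X² (b(s, X) = X²*s = s*X²)
y(b(5, -2))*q(17) = (1 - 5*(-2)²)*17² = (1 - 5*4)*289 = (1 - 1*20)*289 = (1 - 20)*289 = -19*289 = -5491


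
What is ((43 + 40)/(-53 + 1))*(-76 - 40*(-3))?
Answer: -913/13 ≈ -70.231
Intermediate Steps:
((43 + 40)/(-53 + 1))*(-76 - 40*(-3)) = (83/(-52))*(-76 + 120) = (83*(-1/52))*44 = -83/52*44 = -913/13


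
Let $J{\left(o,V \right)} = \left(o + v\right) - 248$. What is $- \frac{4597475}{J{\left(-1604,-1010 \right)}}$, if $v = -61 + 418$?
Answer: $\frac{919495}{299} \approx 3075.2$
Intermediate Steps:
$v = 357$
$J{\left(o,V \right)} = 109 + o$ ($J{\left(o,V \right)} = \left(o + 357\right) - 248 = \left(357 + o\right) - 248 = 109 + o$)
$- \frac{4597475}{J{\left(-1604,-1010 \right)}} = - \frac{4597475}{109 - 1604} = - \frac{4597475}{-1495} = \left(-4597475\right) \left(- \frac{1}{1495}\right) = \frac{919495}{299}$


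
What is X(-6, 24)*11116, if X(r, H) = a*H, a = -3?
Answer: -800352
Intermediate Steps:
X(r, H) = -3*H
X(-6, 24)*11116 = -3*24*11116 = -72*11116 = -800352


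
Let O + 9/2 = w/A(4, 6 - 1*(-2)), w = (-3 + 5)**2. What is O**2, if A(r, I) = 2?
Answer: 25/4 ≈ 6.2500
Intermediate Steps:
w = 4 (w = 2**2 = 4)
O = -5/2 (O = -9/2 + 4/2 = -9/2 + (1/2)*4 = -9/2 + 2 = -5/2 ≈ -2.5000)
O**2 = (-5/2)**2 = 25/4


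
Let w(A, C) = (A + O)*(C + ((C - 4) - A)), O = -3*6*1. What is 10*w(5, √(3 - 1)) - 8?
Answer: 1162 - 260*√2 ≈ 794.30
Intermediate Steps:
O = -18 (O = -18*1 = -18)
w(A, C) = (-18 + A)*(-4 - A + 2*C) (w(A, C) = (A - 18)*(C + ((C - 4) - A)) = (-18 + A)*(C + ((-4 + C) - A)) = (-18 + A)*(C + (-4 + C - A)) = (-18 + A)*(-4 - A + 2*C))
10*w(5, √(3 - 1)) - 8 = 10*(72 - 1*5² - 36*√(3 - 1) + 14*5 + 2*5*√(3 - 1)) - 8 = 10*(72 - 1*25 - 36*√2 + 70 + 2*5*√2) - 8 = 10*(72 - 25 - 36*√2 + 70 + 10*√2) - 8 = 10*(117 - 26*√2) - 8 = (1170 - 260*√2) - 8 = 1162 - 260*√2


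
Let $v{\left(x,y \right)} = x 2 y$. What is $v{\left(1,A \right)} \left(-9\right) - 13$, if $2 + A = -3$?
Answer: $77$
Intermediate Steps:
$A = -5$ ($A = -2 - 3 = -5$)
$v{\left(x,y \right)} = 2 x y$
$v{\left(1,A \right)} \left(-9\right) - 13 = 2 \cdot 1 \left(-5\right) \left(-9\right) - 13 = \left(-10\right) \left(-9\right) - 13 = 90 - 13 = 77$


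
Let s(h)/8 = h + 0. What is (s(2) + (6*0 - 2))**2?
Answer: 196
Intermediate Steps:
s(h) = 8*h (s(h) = 8*(h + 0) = 8*h)
(s(2) + (6*0 - 2))**2 = (8*2 + (6*0 - 2))**2 = (16 + (0 - 2))**2 = (16 - 2)**2 = 14**2 = 196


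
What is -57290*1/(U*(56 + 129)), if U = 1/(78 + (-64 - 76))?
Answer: 710396/37 ≈ 19200.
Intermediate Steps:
U = -1/62 (U = 1/(78 - 140) = 1/(-62) = -1/62 ≈ -0.016129)
-57290*1/(U*(56 + 129)) = -57290*(-62/(56 + 129)) = -57290/(185*(-1/62)) = -57290/(-185/62) = -57290*(-62/185) = 710396/37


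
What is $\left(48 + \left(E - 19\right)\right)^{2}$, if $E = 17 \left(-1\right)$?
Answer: $144$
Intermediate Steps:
$E = -17$
$\left(48 + \left(E - 19\right)\right)^{2} = \left(48 - 36\right)^{2} = 12^{2} = 144$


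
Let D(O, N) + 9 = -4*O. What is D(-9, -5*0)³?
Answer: 19683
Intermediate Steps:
D(O, N) = -9 - 4*O
D(-9, -5*0)³ = (-9 - 4*(-9))³ = (-9 + 36)³ = 27³ = 19683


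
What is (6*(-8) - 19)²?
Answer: 4489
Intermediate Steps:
(6*(-8) - 19)² = (-48 - 19)² = (-67)² = 4489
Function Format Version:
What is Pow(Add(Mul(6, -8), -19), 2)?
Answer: 4489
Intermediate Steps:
Pow(Add(Mul(6, -8), -19), 2) = Pow(Add(-48, -19), 2) = Pow(-67, 2) = 4489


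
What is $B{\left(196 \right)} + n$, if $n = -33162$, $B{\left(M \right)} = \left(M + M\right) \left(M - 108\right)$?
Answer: $1334$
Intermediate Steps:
$B{\left(M \right)} = 2 M \left(-108 + M\right)$
$B{\left(196 \right)} + n = 2 \cdot 196 \left(-108 + 196\right) - 33162 = 2 \cdot 196 \cdot 88 - 33162 = 34496 - 33162 = 1334$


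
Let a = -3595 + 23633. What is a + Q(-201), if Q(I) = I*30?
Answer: 14008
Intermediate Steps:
Q(I) = 30*I
a = 20038
a + Q(-201) = 20038 + 30*(-201) = 20038 - 6030 = 14008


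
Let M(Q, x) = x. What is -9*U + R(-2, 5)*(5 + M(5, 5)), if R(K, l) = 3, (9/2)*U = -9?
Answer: 48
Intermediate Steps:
U = -2 (U = (2/9)*(-9) = -2)
-9*U + R(-2, 5)*(5 + M(5, 5)) = -9*(-2) + 3*(5 + 5) = 18 + 3*10 = 18 + 30 = 48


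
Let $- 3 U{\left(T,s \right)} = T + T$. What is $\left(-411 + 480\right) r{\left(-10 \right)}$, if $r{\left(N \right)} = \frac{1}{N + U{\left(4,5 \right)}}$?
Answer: $- \frac{207}{38} \approx -5.4474$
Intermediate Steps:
$U{\left(T,s \right)} = - \frac{2 T}{3}$ ($U{\left(T,s \right)} = - \frac{T + T}{3} = - \frac{2 T}{3}$)
$r{\left(N \right)} = \frac{1}{- \frac{8}{3} + N}$ ($r{\left(N \right)} = \frac{1}{N - \frac{8}{3}} = \frac{1}{- \frac{8}{3} + N}$)
$\left(-411 + 480\right) r{\left(-10 \right)} = \left(-411 + 480\right) \frac{3}{-8 + 3 \left(-10\right)} = 69 \frac{3}{-8 - 30} = 69 \frac{3}{-38} = 69 \cdot 3 \left(- \frac{1}{38}\right) = 69 \left(- \frac{3}{38}\right) = - \frac{207}{38}$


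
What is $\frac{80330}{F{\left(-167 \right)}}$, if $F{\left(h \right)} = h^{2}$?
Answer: $\frac{80330}{27889} \approx 2.8803$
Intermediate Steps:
$\frac{80330}{F{\left(-167 \right)}} = \frac{80330}{\left(-167\right)^{2}} = \frac{80330}{27889}$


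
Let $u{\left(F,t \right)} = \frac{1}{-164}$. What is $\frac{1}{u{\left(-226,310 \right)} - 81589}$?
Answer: $- \frac{164}{13380597} \approx -1.2257 \cdot 10^{-5}$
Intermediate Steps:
$u{\left(F,t \right)} = - \frac{1}{164}$
$\frac{1}{u{\left(-226,310 \right)} - 81589} = \frac{1}{- \frac{1}{164} - 81589} = \frac{1}{- \frac{13380597}{164}} = - \frac{164}{13380597}$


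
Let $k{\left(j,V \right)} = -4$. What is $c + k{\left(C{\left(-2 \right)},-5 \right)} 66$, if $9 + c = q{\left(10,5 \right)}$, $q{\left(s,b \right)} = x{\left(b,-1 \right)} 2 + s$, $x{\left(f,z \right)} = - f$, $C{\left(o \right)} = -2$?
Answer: $-273$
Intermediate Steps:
$q{\left(s,b \right)} = s - 2 b$ ($q{\left(s,b \right)} = - b 2 + s = - 2 b + s = s - 2 b$)
$c = -9$ ($c = -9 + \left(10 - 10\right) = -9 + 0 = -9$)
$c + k{\left(C{\left(-2 \right)},-5 \right)} 66 = -9 - 264 = -273$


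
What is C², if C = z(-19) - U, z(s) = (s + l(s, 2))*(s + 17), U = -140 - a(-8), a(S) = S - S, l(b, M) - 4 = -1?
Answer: 29584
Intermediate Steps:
l(b, M) = 3 (l(b, M) = 4 - 1 = 3)
a(S) = 0
U = -140 (U = -140 - 1*0 = -140 + 0 = -140)
z(s) = (3 + s)*(17 + s) (z(s) = (s + 3)*(s + 17) = (3 + s)*(17 + s))
C = 172 (C = (51 + (-19)² + 20*(-19)) - 1*(-140) = (51 + 361 - 380) + 140 = 32 + 140 = 172)
C² = 172² = 29584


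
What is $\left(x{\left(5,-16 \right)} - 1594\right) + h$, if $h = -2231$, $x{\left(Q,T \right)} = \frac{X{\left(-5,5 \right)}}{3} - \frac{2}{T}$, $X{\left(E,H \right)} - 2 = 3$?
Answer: $- \frac{91757}{24} \approx -3823.2$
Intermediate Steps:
$X{\left(E,H \right)} = 5$ ($X{\left(E,H \right)} = 2 + 3 = 5$)
$x{\left(Q,T \right)} = \frac{5}{3} - \frac{2}{T}$
$\left(x{\left(5,-16 \right)} - 1594\right) + h = \left(\left(\frac{5}{3} - \frac{2}{-16}\right) - 1594\right) - 2231 = \left(\left(\frac{5}{3} - - \frac{1}{8}\right) - 1594\right) - 2231 = \left(\left(\frac{5}{3} + \frac{1}{8}\right) - 1594\right) - 2231 = \left(\frac{43}{24} - 1594\right) - 2231 = - \frac{38213}{24} - 2231 = - \frac{91757}{24}$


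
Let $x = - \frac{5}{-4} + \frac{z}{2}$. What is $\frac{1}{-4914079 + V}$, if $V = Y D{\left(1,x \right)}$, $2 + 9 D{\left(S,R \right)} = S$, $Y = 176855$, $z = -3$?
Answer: $- \frac{9}{44403566} \approx -2.0269 \cdot 10^{-7}$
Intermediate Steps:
$x = - \frac{1}{4}$ ($x = - \frac{5}{-4} - \frac{3}{2} = \left(-5\right) \left(- \frac{1}{4}\right) - \frac{3}{2} = \frac{5}{4} - \frac{3}{2} = - \frac{1}{4} \approx -0.25$)
$D{\left(S,R \right)} = - \frac{2}{9} + \frac{S}{9}$
$V = - \frac{176855}{9}$ ($V = 176855 \left(- \frac{2}{9} + \frac{1}{9} \cdot 1\right) = 176855 \left(- \frac{2}{9} + \frac{1}{9}\right) = 176855 \left(- \frac{1}{9}\right) = - \frac{176855}{9} \approx -19651.0$)
$\frac{1}{-4914079 + V} = \frac{1}{-4914079 - \frac{176855}{9}} = \frac{1}{- \frac{44403566}{9}} = - \frac{9}{44403566}$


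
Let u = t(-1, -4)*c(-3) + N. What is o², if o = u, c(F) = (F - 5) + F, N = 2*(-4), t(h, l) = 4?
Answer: 2704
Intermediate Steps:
N = -8
c(F) = -5 + 2*F (c(F) = (-5 + F) + F = -5 + 2*F)
u = -52 (u = 4*(-5 + 2*(-3)) - 8 = 4*(-5 - 6) - 8 = 4*(-11) - 8 = -44 - 8 = -52)
o = -52
o² = (-52)² = 2704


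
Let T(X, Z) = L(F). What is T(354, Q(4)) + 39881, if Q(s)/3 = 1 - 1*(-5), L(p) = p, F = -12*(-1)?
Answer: 39893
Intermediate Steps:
F = 12
Q(s) = 18 (Q(s) = 3*(1 - 1*(-5)) = 3*(1 + 5) = 3*6 = 18)
T(X, Z) = 12
T(354, Q(4)) + 39881 = 12 + 39881 = 39893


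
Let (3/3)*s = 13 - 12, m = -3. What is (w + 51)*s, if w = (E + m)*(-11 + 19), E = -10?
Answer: -53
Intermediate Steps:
s = 1 (s = 13 - 12 = 1)
w = -104 (w = (-10 - 3)*(-11 + 19) = -13*8 = -104)
(w + 51)*s = (-104 + 51)*1 = -53*1 = -53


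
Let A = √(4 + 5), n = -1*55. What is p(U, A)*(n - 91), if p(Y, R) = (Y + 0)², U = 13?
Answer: -24674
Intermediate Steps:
n = -55
A = 3 (A = √9 = 3)
p(Y, R) = Y²
p(U, A)*(n - 91) = 13²*(-55 - 91) = 169*(-146) = -24674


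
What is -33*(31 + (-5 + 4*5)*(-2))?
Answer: -33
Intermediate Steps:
-33*(31 + (-5 + 4*5)*(-2)) = -33*(31 + (-5 + 20)*(-2)) = -33*(31 + 15*(-2)) = -33*(31 - 30) = -33*1 = -33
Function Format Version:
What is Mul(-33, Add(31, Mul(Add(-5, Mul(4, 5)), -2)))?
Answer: -33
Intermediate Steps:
Mul(-33, Add(31, Mul(Add(-5, Mul(4, 5)), -2))) = Mul(-33, Add(31, Mul(Add(-5, 20), -2))) = Mul(-33, Add(31, Mul(15, -2))) = Mul(-33, Add(31, -30)) = Mul(-33, 1) = -33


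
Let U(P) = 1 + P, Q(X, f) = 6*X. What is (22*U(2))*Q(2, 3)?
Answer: 792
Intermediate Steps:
(22*U(2))*Q(2, 3) = (22*(1 + 2))*(6*2) = (22*3)*12 = 66*12 = 792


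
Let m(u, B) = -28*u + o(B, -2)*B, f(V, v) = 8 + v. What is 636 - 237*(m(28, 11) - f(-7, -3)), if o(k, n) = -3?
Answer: 195450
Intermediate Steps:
m(u, B) = -28*u - 3*B
636 - 237*(m(28, 11) - f(-7, -3)) = 636 - 237*((-28*28 - 3*11) - (8 - 3)) = 636 - 237*((-784 - 33) - 1*5) = 636 - 237*(-817 - 5) = 636 - 237*(-822) = 636 + 194814 = 195450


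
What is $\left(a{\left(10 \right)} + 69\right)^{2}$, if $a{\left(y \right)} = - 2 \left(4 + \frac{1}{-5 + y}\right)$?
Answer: $\frac{91809}{25} \approx 3672.4$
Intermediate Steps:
$a{\left(y \right)} = -8 - \frac{2}{-5 + y}$
$\left(a{\left(10 \right)} + 69\right)^{2} = \left(\frac{2 \left(19 - 40\right)}{-5 + 10} + 69\right)^{2} = \left(\frac{2 \left(19 - 40\right)}{5} + 69\right)^{2} = \left(2 \cdot \frac{1}{5} \left(-21\right) + 69\right)^{2} = \left(- \frac{42}{5} + 69\right)^{2} = \left(\frac{303}{5}\right)^{2} = \frac{91809}{25}$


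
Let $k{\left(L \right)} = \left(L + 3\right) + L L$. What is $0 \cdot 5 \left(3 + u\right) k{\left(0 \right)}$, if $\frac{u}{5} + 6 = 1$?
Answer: $0$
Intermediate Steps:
$u = -25$ ($u = -30 + 5 \cdot 1 = -30 + 5 = -25$)
$k{\left(L \right)} = 3 + L + L^{2}$ ($k{\left(L \right)} = \left(3 + L\right) + L^{2} = 3 + L + L^{2}$)
$0 \cdot 5 \left(3 + u\right) k{\left(0 \right)} = 0 \cdot 5 \left(3 - 25\right) \left(3 + 0 + 0^{2}\right) = 0 \left(- 22 \left(3 + 0 + 0\right)\right) = 0 \left(\left(-22\right) 3\right) = 0 \left(-66\right) = 0$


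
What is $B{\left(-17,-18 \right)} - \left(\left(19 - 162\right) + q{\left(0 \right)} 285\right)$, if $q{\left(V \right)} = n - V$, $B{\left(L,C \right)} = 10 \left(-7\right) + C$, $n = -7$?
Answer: $2050$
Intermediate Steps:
$B{\left(L,C \right)} = -70 + C$
$q{\left(V \right)} = -7 - V$
$B{\left(-17,-18 \right)} - \left(\left(19 - 162\right) + q{\left(0 \right)} 285\right) = \left(-70 - 18\right) - \left(\left(19 - 162\right) + \left(-7 - 0\right) 285\right) = -88 - \left(\left(19 - 162\right) + \left(-7 + 0\right) 285\right) = -88 - \left(-143 - 1995\right) = -88 - -2138 = -88 + 2138 = 2050$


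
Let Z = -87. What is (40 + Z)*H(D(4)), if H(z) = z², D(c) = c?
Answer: -752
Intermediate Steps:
(40 + Z)*H(D(4)) = (40 - 87)*4² = -47*16 = -752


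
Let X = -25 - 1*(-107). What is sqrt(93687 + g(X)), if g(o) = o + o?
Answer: sqrt(93851) ≈ 306.35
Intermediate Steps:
X = 82 (X = -25 + 107 = 82)
g(o) = 2*o
sqrt(93687 + g(X)) = sqrt(93687 + 2*82) = sqrt(93687 + 164) = sqrt(93851)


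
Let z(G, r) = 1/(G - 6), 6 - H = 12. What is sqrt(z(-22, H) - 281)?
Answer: I*sqrt(55083)/14 ≈ 16.764*I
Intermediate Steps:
H = -6 (H = 6 - 1*12 = 6 - 12 = -6)
z(G, r) = 1/(-6 + G)
sqrt(z(-22, H) - 281) = sqrt(1/(-6 - 22) - 281) = sqrt(1/(-28) - 281) = sqrt(-1/28 - 281) = sqrt(-7869/28) = I*sqrt(55083)/14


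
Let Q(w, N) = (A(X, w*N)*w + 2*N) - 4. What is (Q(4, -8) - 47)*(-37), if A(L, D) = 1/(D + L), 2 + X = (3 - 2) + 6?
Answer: 67081/27 ≈ 2484.5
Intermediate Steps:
X = 5 (X = -2 + ((3 - 2) + 6) = -2 + (1 + 6) = -2 + 7 = 5)
Q(w, N) = -4 + 2*N + w/(5 + N*w) (Q(w, N) = (w/(w*N + 5) + 2*N) - 4 = (w/(N*w + 5) + 2*N) - 4 = (w/(5 + N*w) + 2*N) - 4 = (2*N + w/(5 + N*w)) - 4 = -4 + 2*N + w/(5 + N*w))
(Q(4, -8) - 47)*(-37) = ((4 + 2*(-2 - 8)*(5 - 8*4))/(5 - 8*4) - 47)*(-37) = ((4 + 2*(-10)*(5 - 32))/(5 - 32) - 47)*(-37) = ((4 + 2*(-10)*(-27))/(-27) - 47)*(-37) = (-(4 + 540)/27 - 47)*(-37) = (-1/27*544 - 47)*(-37) = (-544/27 - 47)*(-37) = -1813/27*(-37) = 67081/27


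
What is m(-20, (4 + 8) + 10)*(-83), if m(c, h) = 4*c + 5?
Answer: 6225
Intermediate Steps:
m(c, h) = 5 + 4*c
m(-20, (4 + 8) + 10)*(-83) = (5 + 4*(-20))*(-83) = (5 - 80)*(-83) = -75*(-83) = 6225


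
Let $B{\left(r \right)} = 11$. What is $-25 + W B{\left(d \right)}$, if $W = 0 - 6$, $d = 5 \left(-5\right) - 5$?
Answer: $-91$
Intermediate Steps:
$d = -30$ ($d = -25 - 5 = -30$)
$W = -6$ ($W = 0 - 6 = -6$)
$-25 + W B{\left(d \right)} = -25 - 66 = -91$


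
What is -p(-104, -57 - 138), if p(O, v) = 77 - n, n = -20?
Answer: -97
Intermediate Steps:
p(O, v) = 97 (p(O, v) = 77 - 1*(-20) = 77 + 20 = 97)
-p(-104, -57 - 138) = -1*97 = -97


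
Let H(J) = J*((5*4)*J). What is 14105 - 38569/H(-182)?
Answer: 9344241831/662480 ≈ 14105.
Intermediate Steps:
H(J) = 20*J² (H(J) = J*(20*J) = 20*J²)
14105 - 38569/H(-182) = 14105 - 38569/(20*(-182)²) = 14105 - 38569/(20*33124) = 14105 - 38569/662480 = 9344241831/662480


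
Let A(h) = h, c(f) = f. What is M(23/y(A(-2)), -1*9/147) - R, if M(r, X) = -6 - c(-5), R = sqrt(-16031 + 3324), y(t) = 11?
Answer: -1 - I*sqrt(12707) ≈ -1.0 - 112.73*I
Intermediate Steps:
R = I*sqrt(12707) (R = sqrt(-12707) = I*sqrt(12707) ≈ 112.73*I)
M(r, X) = -1 (M(r, X) = -6 - 1*(-5) = -6 + 5 = -1)
M(23/y(A(-2)), -1*9/147) - R = -1 - I*sqrt(12707)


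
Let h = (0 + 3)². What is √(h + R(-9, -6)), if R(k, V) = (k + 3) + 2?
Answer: √5 ≈ 2.2361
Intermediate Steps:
R(k, V) = 5 + k (R(k, V) = (3 + k) + 2 = 5 + k)
h = 9 (h = 3² = 9)
√(h + R(-9, -6)) = √(9 + (5 - 9)) = √(9 - 4) = √5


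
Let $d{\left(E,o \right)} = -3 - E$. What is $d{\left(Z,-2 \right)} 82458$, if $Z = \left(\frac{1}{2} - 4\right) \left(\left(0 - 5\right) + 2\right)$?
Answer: $-1113183$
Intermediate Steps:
$Z = \frac{21}{2}$ ($Z = \left(\frac{1}{2} - 4\right) \left(\left(0 - 5\right) + 2\right) = - \frac{7 \left(-5 + 2\right)}{2} = \left(- \frac{7}{2}\right) \left(-3\right) = \frac{21}{2} \approx 10.5$)
$d{\left(Z,-2 \right)} 82458 = \left(-3 - \frac{21}{2}\right) 82458 = \left(- \frac{27}{2}\right) 82458 = -1113183$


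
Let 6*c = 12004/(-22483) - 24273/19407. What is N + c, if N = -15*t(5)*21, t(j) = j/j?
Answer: -275145939859/872655162 ≈ -315.30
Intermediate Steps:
t(j) = 1
c = -259563829/872655162 (c = (12004/(-22483) - 24273/19407)/6 = (12004*(-1/22483) - 24273*1/19407)/6 = (-12004/22483 - 8091/6469)/6 = (1/6)*(-259563829/145442527) = -259563829/872655162 ≈ -0.29744)
N = -315 (N = -15*1*21 = -15*21 = -315)
N + c = -315 - 259563829/872655162 = -275145939859/872655162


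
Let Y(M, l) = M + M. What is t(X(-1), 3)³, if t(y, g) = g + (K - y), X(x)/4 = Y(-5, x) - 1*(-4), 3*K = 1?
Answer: 551368/27 ≈ 20421.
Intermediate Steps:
Y(M, l) = 2*M
K = ⅓ (K = (⅓)*1 = ⅓ ≈ 0.33333)
X(x) = -24 (X(x) = 4*(2*(-5) - 1*(-4)) = 4*(-10 + 4) = 4*(-6) = -24)
t(y, g) = ⅓ + g - y (t(y, g) = g + (⅓ - y) = ⅓ + g - y)
t(X(-1), 3)³ = (⅓ + 3 - 1*(-24))³ = (⅓ + 3 + 24)³ = (82/3)³ = 551368/27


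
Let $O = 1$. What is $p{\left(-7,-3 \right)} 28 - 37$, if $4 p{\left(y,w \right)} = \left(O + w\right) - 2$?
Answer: $-65$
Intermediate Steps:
$p{\left(y,w \right)} = - \frac{1}{4} + \frac{w}{4}$ ($p{\left(y,w \right)} = \frac{\left(1 + w\right) - 2}{4} = \frac{-1 + w}{4} = - \frac{1}{4} + \frac{w}{4}$)
$p{\left(-7,-3 \right)} 28 - 37 = \left(- \frac{1}{4} + \frac{1}{4} \left(-3\right)\right) 28 - 37 = \left(- \frac{1}{4} - \frac{3}{4}\right) 28 - 37 = \left(-1\right) 28 - 37 = -28 - 37 = -65$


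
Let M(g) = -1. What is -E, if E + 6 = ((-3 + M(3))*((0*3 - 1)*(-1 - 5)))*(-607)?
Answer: -14562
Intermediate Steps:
E = 14562 (E = -6 + ((-3 - 1)*((0*3 - 1)*(-1 - 5)))*(-607) = -6 - 4*(0 - 1)*(-6)*(-607) = -6 - (-4)*(-6)*(-607) = -6 - 4*6*(-607) = -6 - 24*(-607) = -6 + 14568 = 14562)
-E = -1*14562 = -14562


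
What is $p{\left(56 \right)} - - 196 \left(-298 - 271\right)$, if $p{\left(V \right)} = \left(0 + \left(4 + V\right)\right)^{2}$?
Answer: $-107924$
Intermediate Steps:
$p{\left(V \right)} = \left(4 + V\right)^{2}$
$p{\left(56 \right)} - - 196 \left(-298 - 271\right) = \left(4 + 56\right)^{2} - - 196 \left(-298 - 271\right) = 60^{2} - \left(-196\right) \left(-569\right) = 3600 - 111524 = -107924$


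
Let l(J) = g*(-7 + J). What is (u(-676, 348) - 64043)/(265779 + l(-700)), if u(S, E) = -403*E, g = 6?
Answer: -204287/261537 ≈ -0.78110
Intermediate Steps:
l(J) = -42 + 6*J (l(J) = 6*(-7 + J) = -42 + 6*J)
(u(-676, 348) - 64043)/(265779 + l(-700)) = (-403*348 - 64043)/(265779 + (-42 + 6*(-700))) = (-140244 - 64043)/(265779 + (-42 - 4200)) = -204287/(265779 - 4242) = -204287/261537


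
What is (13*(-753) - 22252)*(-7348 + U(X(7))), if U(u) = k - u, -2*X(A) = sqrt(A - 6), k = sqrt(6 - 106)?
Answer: 470842495/2 - 320410*I ≈ 2.3542e+8 - 3.2041e+5*I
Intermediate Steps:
k = 10*I (k = sqrt(-100) = 10*I ≈ 10.0*I)
X(A) = -sqrt(-6 + A)/2 (X(A) = -sqrt(A - 6)/2 = -sqrt(-6 + A)/2)
U(u) = -u + 10*I (U(u) = 10*I - u = -u + 10*I)
(13*(-753) - 22252)*(-7348 + U(X(7))) = (13*(-753) - 22252)*(-7348 + (-(-1)*sqrt(-6 + 7)/2 + 10*I)) = (-9789 - 22252)*(-7348 + (-(-1)*sqrt(1)/2 + 10*I)) = -32041*(-7348 + (-(-1)/2 + 10*I)) = -32041*(-7348 + (-1*(-1/2) + 10*I)) = -32041*(-7348 + (1/2 + 10*I)) = -32041*(-14695/2 + 10*I) = 470842495/2 - 320410*I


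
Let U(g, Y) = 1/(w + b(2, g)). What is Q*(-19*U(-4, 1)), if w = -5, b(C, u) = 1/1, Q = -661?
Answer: -12559/4 ≈ -3139.8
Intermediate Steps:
b(C, u) = 1
U(g, Y) = -¼ (U(g, Y) = 1/(-5 + 1) = 1/(-4) = -¼)
Q*(-19*U(-4, 1)) = -(-12559)*(-1)/4 = -661*19/4 = -12559/4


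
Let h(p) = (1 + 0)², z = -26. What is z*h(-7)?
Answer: -26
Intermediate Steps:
h(p) = 1 (h(p) = 1² = 1)
z*h(-7) = -26*1 = -26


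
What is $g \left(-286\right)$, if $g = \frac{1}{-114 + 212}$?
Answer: $- \frac{143}{49} \approx -2.9184$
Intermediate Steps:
$g = \frac{1}{98} \approx 0.010204$
$g \left(-286\right) = \frac{1}{98} \left(-286\right) = - \frac{143}{49}$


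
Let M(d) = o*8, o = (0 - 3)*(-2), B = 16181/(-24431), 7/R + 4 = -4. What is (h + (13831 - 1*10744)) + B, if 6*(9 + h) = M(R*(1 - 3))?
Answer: 6852535/2221 ≈ 3085.3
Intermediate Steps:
R = -7/8 (R = 7/(-4 - 4) = 7/(-8) = 7*(-⅛) = -7/8 ≈ -0.87500)
B = -1471/2221 (B = 16181*(-1/24431) = -1471/2221 ≈ -0.66231)
o = 6 (o = -3*(-2) = 6)
M(d) = 48 (M(d) = 6*8 = 48)
h = -1 (h = -9 + (⅙)*48 = -9 + 8 = -1)
(h + (13831 - 1*10744)) + B = (-1 + (13831 - 1*10744)) - 1471/2221 = (-1 + (13831 - 10744)) - 1471/2221 = (-1 + 3087) - 1471/2221 = 3086 - 1471/2221 = 6852535/2221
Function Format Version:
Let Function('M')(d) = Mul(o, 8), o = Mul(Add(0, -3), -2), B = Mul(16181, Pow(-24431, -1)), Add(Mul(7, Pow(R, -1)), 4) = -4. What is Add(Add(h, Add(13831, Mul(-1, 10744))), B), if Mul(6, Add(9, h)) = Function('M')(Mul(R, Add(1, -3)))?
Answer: Rational(6852535, 2221) ≈ 3085.3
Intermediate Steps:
R = Rational(-7, 8) (R = Mul(7, Pow(Add(-4, -4), -1)) = Mul(7, Pow(-8, -1)) = Mul(7, Rational(-1, 8)) = Rational(-7, 8) ≈ -0.87500)
B = Rational(-1471, 2221) (B = Mul(16181, Rational(-1, 24431)) = Rational(-1471, 2221) ≈ -0.66231)
o = 6 (o = Mul(-3, -2) = 6)
Function('M')(d) = 48 (Function('M')(d) = Mul(6, 8) = 48)
h = -1 (h = Add(-9, Mul(Rational(1, 6), 48)) = Add(-9, 8) = -1)
Add(Add(h, Add(13831, Mul(-1, 10744))), B) = Add(Add(-1, Add(13831, Mul(-1, 10744))), Rational(-1471, 2221)) = Add(Add(-1, Add(13831, -10744)), Rational(-1471, 2221)) = Add(Add(-1, 3087), Rational(-1471, 2221)) = Add(3086, Rational(-1471, 2221)) = Rational(6852535, 2221)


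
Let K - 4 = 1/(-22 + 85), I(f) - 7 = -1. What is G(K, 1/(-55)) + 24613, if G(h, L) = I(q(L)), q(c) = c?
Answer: 24619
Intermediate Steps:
I(f) = 6 (I(f) = 7 - 1 = 6)
K = 253/63 (K = 4 + 1/(-22 + 85) = 4 + 1/63 = 253/63 ≈ 4.0159)
G(h, L) = 6
G(K, 1/(-55)) + 24613 = 6 + 24613 = 24619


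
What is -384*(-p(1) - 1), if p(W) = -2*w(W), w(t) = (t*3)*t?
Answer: -1920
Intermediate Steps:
w(t) = 3*t² (w(t) = (3*t)*t = 3*t²)
p(W) = -6*W²
-384*(-p(1) - 1) = -384*(-(-6)*1² - 1) = -384*(-(-6) - 1) = -384*(-1*(-6) - 1) = -384*(6 - 1) = -384*5 = -1920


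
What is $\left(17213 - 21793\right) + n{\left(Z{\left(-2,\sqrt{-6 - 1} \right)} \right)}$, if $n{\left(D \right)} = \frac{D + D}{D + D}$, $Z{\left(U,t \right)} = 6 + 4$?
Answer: $-4579$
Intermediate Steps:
$Z{\left(U,t \right)} = 10$
$n{\left(D \right)} = 1$ ($n{\left(D \right)} = \frac{2 D}{2 D} = 2 D \frac{1}{2 D} = 1$)
$\left(17213 - 21793\right) + n{\left(Z{\left(-2,\sqrt{-6 - 1} \right)} \right)} = \left(17213 - 21793\right) + 1 = -4580 + 1 = -4579$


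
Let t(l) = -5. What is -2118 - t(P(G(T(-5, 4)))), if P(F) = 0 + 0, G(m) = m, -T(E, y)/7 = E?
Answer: -2113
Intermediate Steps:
T(E, y) = -7*E
P(F) = 0
-2118 - t(P(G(T(-5, 4)))) = -2118 - 1*(-5) = -2118 + 5 = -2113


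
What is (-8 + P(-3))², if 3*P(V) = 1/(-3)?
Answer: 5329/81 ≈ 65.790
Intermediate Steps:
P(V) = -⅑ (P(V) = (⅓)/(-3) = (⅓)*(-⅓) = -⅑)
(-8 + P(-3))² = (-8 - ⅑)² = (-73/9)² = 5329/81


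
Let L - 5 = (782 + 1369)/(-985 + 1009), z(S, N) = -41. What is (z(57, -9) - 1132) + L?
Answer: -8627/8 ≈ -1078.4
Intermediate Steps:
L = 757/8 (L = 5 + (782 + 1369)/(-985 + 1009) = 5 + 2151/24 = 5 + 2151*(1/24) = 5 + 717/8 = 757/8 ≈ 94.625)
(z(57, -9) - 1132) + L = (-41 - 1132) + 757/8 = -1173 + 757/8 = -8627/8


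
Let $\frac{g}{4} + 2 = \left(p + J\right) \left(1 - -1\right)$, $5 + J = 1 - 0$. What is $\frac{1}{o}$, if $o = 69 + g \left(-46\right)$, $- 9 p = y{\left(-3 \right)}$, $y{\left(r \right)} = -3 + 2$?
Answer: $\frac{9}{16813} \approx 0.0005353$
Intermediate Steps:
$y{\left(r \right)} = -1$
$p = \frac{1}{9}$ ($p = \left(- \frac{1}{9}\right) \left(-1\right) = \frac{1}{9} \approx 0.11111$)
$J = -4$ ($J = -5 + \left(1 - 0\right) = -5 + \left(1 + 0\right) = -5 + 1 = -4$)
$g = - \frac{352}{9}$ ($g = -8 + 4 \left(\frac{1}{9} - 4\right) \left(1 - -1\right) = -8 + 4 \left(- \frac{35 \left(1 + 1\right)}{9}\right) = -8 + 4 \left(\left(- \frac{35}{9}\right) 2\right) = -8 + 4 \left(- \frac{70}{9}\right) = -8 - \frac{280}{9} = - \frac{352}{9} \approx -39.111$)
$o = \frac{16813}{9}$ ($o = 69 - - \frac{16192}{9} = 69 + \frac{16192}{9} = \frac{16813}{9} \approx 1868.1$)
$\frac{1}{o} = \frac{1}{\frac{16813}{9}} = \frac{9}{16813}$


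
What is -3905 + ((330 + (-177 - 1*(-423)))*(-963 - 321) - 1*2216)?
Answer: -745705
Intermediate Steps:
-3905 + ((330 + (-177 - 1*(-423)))*(-963 - 321) - 1*2216) = -3905 + ((330 + (-177 + 423))*(-1284) - 2216) = -3905 + ((330 + 246)*(-1284) - 2216) = -3905 + (576*(-1284) - 2216) = -3905 + (-739584 - 2216) = -3905 - 741800 = -745705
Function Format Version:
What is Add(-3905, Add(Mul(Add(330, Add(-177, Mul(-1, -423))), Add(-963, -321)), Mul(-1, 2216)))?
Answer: -745705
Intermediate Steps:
Add(-3905, Add(Mul(Add(330, Add(-177, Mul(-1, -423))), Add(-963, -321)), Mul(-1, 2216))) = Add(-3905, Add(Mul(Add(330, Add(-177, 423)), -1284), -2216)) = Add(-3905, Add(Mul(Add(330, 246), -1284), -2216)) = Add(-3905, Add(Mul(576, -1284), -2216)) = Add(-3905, Add(-739584, -2216)) = Add(-3905, -741800) = -745705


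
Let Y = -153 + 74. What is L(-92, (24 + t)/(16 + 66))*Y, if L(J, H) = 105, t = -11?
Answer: -8295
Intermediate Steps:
Y = -79
L(-92, (24 + t)/(16 + 66))*Y = 105*(-79) = -8295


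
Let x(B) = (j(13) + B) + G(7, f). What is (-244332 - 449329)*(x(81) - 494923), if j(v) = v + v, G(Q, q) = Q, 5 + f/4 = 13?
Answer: 343229705749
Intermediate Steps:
f = 32 (f = -20 + 4*13 = -20 + 52 = 32)
j(v) = 2*v
x(B) = 33 + B (x(B) = (2*13 + B) + 7 = (26 + B) + 7 = 33 + B)
(-244332 - 449329)*(x(81) - 494923) = (-244332 - 449329)*((33 + 81) - 494923) = -693661*(114 - 494923) = -693661*(-494809) = 343229705749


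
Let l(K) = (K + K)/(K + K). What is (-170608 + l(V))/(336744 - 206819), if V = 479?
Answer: -170607/129925 ≈ -1.3131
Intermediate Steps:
l(K) = 1 (l(K) = (2*K)/((2*K)) = (2*K)*(1/(2*K)) = 1)
(-170608 + l(V))/(336744 - 206819) = (-170608 + 1)/(336744 - 206819) = -170607/129925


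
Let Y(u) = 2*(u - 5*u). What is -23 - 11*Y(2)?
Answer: 153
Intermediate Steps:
Y(u) = -8*u (Y(u) = 2*(-4*u) = -8*u)
-23 - 11*Y(2) = -23 - (-88)*2 = -23 - 11*(-16) = -23 + 176 = 153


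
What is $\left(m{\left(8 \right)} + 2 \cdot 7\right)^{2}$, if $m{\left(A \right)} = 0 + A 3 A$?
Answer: $42436$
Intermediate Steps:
$m{\left(A \right)} = 3 A^{2}$ ($m{\left(A \right)} = 0 + 3 A^{2} = 3 A^{2}$)
$\left(m{\left(8 \right)} + 2 \cdot 7\right)^{2} = \left(3 \cdot 8^{2} + 2 \cdot 7\right)^{2} = \left(3 \cdot 64 + 14\right)^{2} = \left(192 + 14\right)^{2} = 206^{2} = 42436$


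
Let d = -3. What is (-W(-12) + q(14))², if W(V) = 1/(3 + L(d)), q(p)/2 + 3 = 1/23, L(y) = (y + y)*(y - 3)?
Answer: 28376929/804609 ≈ 35.268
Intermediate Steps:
L(y) = 2*y*(-3 + y) (L(y) = (2*y)*(-3 + y) = 2*y*(-3 + y))
q(p) = -136/23 (q(p) = -6 + 2/23 = -136/23)
W(V) = 1/39 (W(V) = 1/(3 + 2*(-3)*(-3 - 3)) = 1/(3 + 2*(-3)*(-6)) = 1/(3 + 36) = 1/39)
(-W(-12) + q(14))² = (-1*1/39 - 136/23)² = (-1/39 - 136/23)² = (-5327/897)² = 28376929/804609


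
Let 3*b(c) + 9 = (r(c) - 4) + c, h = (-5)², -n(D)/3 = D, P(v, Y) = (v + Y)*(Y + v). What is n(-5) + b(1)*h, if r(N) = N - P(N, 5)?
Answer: -1130/3 ≈ -376.67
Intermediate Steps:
P(v, Y) = (Y + v)² (P(v, Y) = (Y + v)*(Y + v) = (Y + v)²)
n(D) = -3*D
r(N) = N - (5 + N)²
h = 25
b(c) = -13/3 - (5 + c)²/3 + 2*c/3 (b(c) = -3 + (((c - (5 + c)²) - 4) + c)/3 = -3 + ((-4 + c - (5 + c)²) + c)/3 = -3 + (-4 - (5 + c)² + 2*c)/3 = -3 + (-4/3 - (5 + c)²/3 + 2*c/3) = -13/3 - (5 + c)²/3 + 2*c/3)
n(-5) + b(1)*h = -3*(-5) + (-13/3 - (5 + 1)²/3 + (⅔)*1)*25 = 15 + (-13/3 - ⅓*6² + ⅔)*25 = 15 + (-13/3 - ⅓*36 + ⅔)*25 = 15 + (-13/3 - 12 + ⅔)*25 = 15 - 47/3*25 = 15 - 1175/3 = -1130/3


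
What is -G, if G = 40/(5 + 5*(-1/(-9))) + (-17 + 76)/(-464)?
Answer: -16409/2320 ≈ -7.0728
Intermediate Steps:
G = 16409/2320 (G = 40/(5 + 5*(-1*(-⅑))) + 59*(-1/464) = 40/(5 + 5*(⅑)) - 59/464 = 40/(5 + 5/9) - 59/464 = 40/(50/9) - 59/464 = 40*(9/50) - 59/464 = 36/5 - 59/464 = 16409/2320 ≈ 7.0728)
-G = -1*16409/2320 = -16409/2320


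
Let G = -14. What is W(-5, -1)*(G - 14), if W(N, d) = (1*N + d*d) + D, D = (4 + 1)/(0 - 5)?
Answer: 140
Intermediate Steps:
D = -1 (D = 5/(-5) = 5*(-⅕) = -1)
W(N, d) = -1 + N + d² (W(N, d) = (1*N + d*d) - 1 = (N + d²) - 1 = -1 + N + d²)
W(-5, -1)*(G - 14) = (-1 - 5 + (-1)²)*(-14 - 14) = (-1 - 5 + 1)*(-28) = -5*(-28) = 140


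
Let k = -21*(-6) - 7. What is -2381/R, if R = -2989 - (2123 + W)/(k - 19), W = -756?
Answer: 238100/300267 ≈ 0.79296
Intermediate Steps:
k = 119 (k = 126 - 7 = 119)
R = -300267/100 (R = -2989 - (2123 - 756)/(119 - 19) = -2989 - 1367/100 = -300267/100 ≈ -3002.7)
-2381/R = -2381/(-300267/100) = -2381*(-100/300267) = 238100/300267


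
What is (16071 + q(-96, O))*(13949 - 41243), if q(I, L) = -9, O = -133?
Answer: -438396228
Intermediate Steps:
(16071 + q(-96, O))*(13949 - 41243) = (16071 - 9)*(13949 - 41243) = 16062*(-27294) = -438396228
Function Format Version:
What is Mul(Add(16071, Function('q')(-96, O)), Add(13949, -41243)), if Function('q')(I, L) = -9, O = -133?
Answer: -438396228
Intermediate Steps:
Mul(Add(16071, Function('q')(-96, O)), Add(13949, -41243)) = Mul(Add(16071, -9), Add(13949, -41243)) = Mul(16062, -27294) = -438396228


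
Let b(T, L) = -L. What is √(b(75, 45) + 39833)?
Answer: 14*√203 ≈ 199.47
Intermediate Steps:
√(b(75, 45) + 39833) = √(-1*45 + 39833) = √(-45 + 39833) = √39788 = 14*√203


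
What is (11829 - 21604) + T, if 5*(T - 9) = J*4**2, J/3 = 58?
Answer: -46046/5 ≈ -9209.2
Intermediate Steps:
J = 174 (J = 3*58 = 174)
T = 2829/5 (T = 9 + (174*4**2)/5 = 9 + (174*16)/5 = 9 + (1/5)*2784 = 9 + 2784/5 = 2829/5 ≈ 565.80)
(11829 - 21604) + T = (11829 - 21604) + 2829/5 = -9775 + 2829/5 = -46046/5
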